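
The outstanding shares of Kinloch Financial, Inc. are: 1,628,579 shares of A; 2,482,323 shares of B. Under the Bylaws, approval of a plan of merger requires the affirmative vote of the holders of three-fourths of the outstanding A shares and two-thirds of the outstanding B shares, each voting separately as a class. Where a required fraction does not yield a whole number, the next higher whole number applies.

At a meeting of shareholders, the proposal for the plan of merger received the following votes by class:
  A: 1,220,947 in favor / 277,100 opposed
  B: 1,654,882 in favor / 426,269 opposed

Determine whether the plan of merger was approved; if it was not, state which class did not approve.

A: 3/4 of 1628579 = 1221434.25, rounded up to 1221435; 1,221,435 required, 1,220,947 in favor — not approved.
B: 2/3 of 2482323 = 1654882; 1,654,882 required, 1,654,882 in favor — approved.

Not approved — the A shares did not give the required vote.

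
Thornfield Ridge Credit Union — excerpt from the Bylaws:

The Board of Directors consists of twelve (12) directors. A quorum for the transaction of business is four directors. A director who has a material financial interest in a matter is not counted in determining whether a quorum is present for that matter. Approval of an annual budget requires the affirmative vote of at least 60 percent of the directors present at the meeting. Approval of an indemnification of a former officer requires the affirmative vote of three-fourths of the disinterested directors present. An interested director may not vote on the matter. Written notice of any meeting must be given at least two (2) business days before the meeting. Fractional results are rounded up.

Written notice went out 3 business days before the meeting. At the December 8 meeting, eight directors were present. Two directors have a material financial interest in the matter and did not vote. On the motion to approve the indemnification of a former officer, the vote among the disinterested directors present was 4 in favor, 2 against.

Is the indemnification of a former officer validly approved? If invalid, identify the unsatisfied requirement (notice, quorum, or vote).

Notice: 3 business days given; 2 required (3 ≥ 2). Satisfied.
Quorum: 8 present, but the 2 interested directors do not count, leaving 6. Quorum is 4. Satisfied.
Vote: the indemnification of a former officer requires three-fourths of the disinterested directors present (8 − 2 = 6). 3/4 of 6 = 4.50, rounded up to 5, so 5 affirmative votes are needed; 4 voted in favor. Not satisfied.

Invalid — vote requirement not satisfied.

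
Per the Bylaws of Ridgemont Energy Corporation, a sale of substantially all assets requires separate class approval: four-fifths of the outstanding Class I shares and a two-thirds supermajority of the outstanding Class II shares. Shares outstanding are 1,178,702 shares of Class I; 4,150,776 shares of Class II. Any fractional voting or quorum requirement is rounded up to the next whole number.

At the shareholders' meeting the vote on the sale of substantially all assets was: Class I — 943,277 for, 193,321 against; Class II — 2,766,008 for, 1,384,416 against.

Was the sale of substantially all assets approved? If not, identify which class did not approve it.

Class I: 4/5 of 1178702 = 942961.60, rounded up to 942962; 942,962 required, 943,277 in favor — approved.
Class II: 2/3 of 4150776 = 2767184; 2,767,184 required, 2,766,008 in favor — not approved.

Not approved — the Class II shares did not give the required vote.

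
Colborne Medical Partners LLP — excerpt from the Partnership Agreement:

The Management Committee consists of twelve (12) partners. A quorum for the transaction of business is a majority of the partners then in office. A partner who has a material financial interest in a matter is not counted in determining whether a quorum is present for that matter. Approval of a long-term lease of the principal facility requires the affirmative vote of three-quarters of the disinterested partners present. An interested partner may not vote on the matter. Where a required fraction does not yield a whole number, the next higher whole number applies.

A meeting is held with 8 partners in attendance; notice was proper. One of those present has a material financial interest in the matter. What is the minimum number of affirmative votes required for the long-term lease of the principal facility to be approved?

The long-term lease of the principal facility requires three-fourths of the disinterested partners present (8 − 1 = 7).
3/4 of 7 = 5.25, rounded up to 6.

6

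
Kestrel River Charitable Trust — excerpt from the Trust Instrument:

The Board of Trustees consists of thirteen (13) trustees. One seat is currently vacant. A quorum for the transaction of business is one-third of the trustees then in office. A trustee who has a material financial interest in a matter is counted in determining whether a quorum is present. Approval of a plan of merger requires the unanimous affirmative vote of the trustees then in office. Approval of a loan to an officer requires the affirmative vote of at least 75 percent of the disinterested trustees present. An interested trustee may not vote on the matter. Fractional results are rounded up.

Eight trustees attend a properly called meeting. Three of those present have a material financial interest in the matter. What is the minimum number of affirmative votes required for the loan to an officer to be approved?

4

The loan to an officer requires three-fourths of the disinterested trustees present (8 − 3 = 5).
3/4 of 5 = 3.75, rounded up to 4.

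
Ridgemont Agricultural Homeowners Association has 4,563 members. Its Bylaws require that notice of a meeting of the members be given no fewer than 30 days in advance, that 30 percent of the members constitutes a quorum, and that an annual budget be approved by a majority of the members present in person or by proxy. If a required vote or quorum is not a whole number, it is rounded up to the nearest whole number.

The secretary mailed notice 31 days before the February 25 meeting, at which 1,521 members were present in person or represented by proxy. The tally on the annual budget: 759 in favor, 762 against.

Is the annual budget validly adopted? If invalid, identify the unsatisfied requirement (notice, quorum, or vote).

Notice: 31 days given; 30 required. Satisfied.
Quorum: 30% of 4,563 = 1,368.90, rounded up to 1,369; 1,521 present. Satisfied.
Vote: requires a majority of those present (1,521); a majority of 1521 is 761, so 761 needed; 759 in favor. Not satisfied.

Invalid — vote requirement not satisfied.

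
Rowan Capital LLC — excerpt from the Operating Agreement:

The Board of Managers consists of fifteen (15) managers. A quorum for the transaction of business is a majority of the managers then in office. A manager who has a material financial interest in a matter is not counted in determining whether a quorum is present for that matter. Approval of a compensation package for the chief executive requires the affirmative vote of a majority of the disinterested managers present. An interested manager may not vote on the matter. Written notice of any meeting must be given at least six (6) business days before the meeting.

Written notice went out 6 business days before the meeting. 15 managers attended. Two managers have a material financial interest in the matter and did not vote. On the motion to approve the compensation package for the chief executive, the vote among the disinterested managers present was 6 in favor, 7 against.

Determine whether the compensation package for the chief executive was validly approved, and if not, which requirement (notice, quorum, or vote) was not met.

Invalid — vote requirement not satisfied.

Notice: 6 business days given; 6 required (6 ≥ 6). Satisfied.
Quorum: 15 present, but the 2 interested managers do not count, leaving 13. Quorum is 8. Satisfied.
Vote: the compensation package for the chief executive requires a majority of the disinterested managers present (15 − 2 = 13). A majority of 13 is 7, so 7 affirmative votes are needed; 6 voted in favor. Not satisfied.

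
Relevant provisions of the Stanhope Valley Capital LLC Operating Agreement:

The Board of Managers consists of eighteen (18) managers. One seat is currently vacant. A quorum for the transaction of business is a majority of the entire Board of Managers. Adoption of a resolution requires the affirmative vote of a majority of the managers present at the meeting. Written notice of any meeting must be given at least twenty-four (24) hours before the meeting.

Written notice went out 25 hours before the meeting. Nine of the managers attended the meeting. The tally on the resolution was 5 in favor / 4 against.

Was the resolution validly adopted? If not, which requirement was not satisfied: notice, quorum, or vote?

Notice: 25 hours given; 24 required (25 ≥ 24). Satisfied.
Quorum: 9 present; quorum is 10. Not satisfied.
Vote: the resolution requires a majority of the managers present (9). A majority of 9 is 5, so 5 affirmative votes are needed; 5 voted in favor. Satisfied. (Moot — without a quorum no business can be validly transacted.)

Invalid — quorum requirement not satisfied.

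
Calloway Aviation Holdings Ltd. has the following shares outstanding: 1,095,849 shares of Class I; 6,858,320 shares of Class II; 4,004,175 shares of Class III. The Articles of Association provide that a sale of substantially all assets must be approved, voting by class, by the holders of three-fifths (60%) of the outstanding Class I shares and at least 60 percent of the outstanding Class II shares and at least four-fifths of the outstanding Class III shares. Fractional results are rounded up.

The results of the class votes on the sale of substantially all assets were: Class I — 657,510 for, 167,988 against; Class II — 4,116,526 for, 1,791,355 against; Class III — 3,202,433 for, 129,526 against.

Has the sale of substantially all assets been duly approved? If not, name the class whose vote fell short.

Class I: 3/5 of 1095849 = 657509.40, rounded up to 657510; 657,510 required, 657,510 in favor — approved.
Class II: 3/5 of 6858320 = 4114992; 4,114,992 required, 4,116,526 in favor — approved.
Class III: 4/5 of 4004175 = 3203340; 3,203,340 required, 3,202,433 in favor — not approved.

Not approved — the Class III shares did not give the required vote.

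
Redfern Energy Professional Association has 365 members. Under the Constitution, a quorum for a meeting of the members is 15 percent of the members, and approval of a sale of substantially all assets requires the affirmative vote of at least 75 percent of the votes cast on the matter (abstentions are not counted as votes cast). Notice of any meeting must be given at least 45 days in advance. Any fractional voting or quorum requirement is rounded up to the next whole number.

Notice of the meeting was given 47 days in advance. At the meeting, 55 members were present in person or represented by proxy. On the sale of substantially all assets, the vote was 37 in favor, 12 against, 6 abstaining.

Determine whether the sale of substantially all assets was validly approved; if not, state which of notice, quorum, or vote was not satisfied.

Notice: 47 days given; 45 required. Satisfied.
Quorum: 15% of 365 = 54.75, rounded up to 55; 55 present. Satisfied.
Vote: requires three-fourths of the votes cast (55 − 6 abstaining = 49); 3/4 of 49 = 36.75, rounded up to 37, so 37 needed; 37 in favor. Satisfied.

Valid — all requirements satisfied.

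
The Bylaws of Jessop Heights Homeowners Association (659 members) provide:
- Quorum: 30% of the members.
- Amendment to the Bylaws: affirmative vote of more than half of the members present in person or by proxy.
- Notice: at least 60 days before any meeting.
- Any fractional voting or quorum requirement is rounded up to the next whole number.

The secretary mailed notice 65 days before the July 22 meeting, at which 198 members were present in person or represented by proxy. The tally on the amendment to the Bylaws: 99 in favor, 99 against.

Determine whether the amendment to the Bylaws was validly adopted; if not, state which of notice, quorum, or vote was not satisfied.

Notice: 65 days given; 60 required. Satisfied.
Quorum: 30% of 659 = 197.70, rounded up to 198; 198 present. Satisfied.
Vote: requires a majority of those present (198); a majority of 198 is 100, so 100 needed; 99 in favor. Not satisfied.

Invalid — vote requirement not satisfied.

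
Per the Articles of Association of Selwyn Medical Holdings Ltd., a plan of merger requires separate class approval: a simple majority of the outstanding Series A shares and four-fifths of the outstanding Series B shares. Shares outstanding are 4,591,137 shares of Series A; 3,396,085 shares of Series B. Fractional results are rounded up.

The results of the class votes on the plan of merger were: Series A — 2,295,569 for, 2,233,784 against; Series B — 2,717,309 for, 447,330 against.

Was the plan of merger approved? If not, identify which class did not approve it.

Series A: a majority of 4591137 is 2295569; 2,295,569 required, 2,295,569 in favor — approved.
Series B: 4/5 of 3396085 = 2716868; 2,716,868 required, 2,717,309 in favor — approved.

Approved — every class gave the required vote.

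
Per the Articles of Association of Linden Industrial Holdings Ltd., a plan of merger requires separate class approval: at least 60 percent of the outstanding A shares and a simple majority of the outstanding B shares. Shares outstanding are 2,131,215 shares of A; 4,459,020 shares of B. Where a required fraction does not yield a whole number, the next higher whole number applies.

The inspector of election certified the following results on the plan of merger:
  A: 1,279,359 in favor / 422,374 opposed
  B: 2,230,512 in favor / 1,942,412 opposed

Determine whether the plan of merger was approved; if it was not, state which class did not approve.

Approved — every class gave the required vote.

A: 3/5 of 2131215 = 1278729; 1,278,729 required, 1,279,359 in favor — approved.
B: a majority of 4459020 is 2229511; 2,229,511 required, 2,230,512 in favor — approved.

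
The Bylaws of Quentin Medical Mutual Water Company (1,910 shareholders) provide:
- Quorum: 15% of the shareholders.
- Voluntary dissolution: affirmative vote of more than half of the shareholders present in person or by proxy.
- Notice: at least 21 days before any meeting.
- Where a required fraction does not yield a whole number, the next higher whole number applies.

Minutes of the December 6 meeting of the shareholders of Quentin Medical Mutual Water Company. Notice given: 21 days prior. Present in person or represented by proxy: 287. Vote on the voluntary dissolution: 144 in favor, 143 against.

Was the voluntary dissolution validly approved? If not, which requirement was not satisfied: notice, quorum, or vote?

Valid — all requirements satisfied.

Notice: 21 days given; 21 required. Satisfied.
Quorum: 15% of 1,910 = 286.50, rounded up to 287; 287 present. Satisfied.
Vote: requires a majority of those present (287); a majority of 287 is 144, so 144 needed; 144 in favor. Satisfied.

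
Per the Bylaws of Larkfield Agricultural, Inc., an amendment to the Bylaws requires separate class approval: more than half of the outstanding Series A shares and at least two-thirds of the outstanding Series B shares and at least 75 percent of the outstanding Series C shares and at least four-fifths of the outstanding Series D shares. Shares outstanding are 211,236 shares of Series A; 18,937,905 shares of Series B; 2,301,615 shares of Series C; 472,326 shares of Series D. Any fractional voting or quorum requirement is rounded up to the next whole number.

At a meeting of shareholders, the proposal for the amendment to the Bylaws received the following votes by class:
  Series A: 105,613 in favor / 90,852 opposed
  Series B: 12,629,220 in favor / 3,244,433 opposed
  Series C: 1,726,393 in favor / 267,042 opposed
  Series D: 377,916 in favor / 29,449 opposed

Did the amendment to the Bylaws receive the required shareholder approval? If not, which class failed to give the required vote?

Series A: a majority of 211236 is 105619; 105,619 required, 105,613 in favor — not approved.
Series B: 2/3 of 18937905 = 12625270; 12,625,270 required, 12,629,220 in favor — approved.
Series C: 3/4 of 2301615 = 1726211.25, rounded up to 1726212; 1,726,212 required, 1,726,393 in favor — approved.
Series D: 4/5 of 472326 = 377860.80, rounded up to 377861; 377,861 required, 377,916 in favor — approved.

Not approved — the Series A shares did not give the required vote.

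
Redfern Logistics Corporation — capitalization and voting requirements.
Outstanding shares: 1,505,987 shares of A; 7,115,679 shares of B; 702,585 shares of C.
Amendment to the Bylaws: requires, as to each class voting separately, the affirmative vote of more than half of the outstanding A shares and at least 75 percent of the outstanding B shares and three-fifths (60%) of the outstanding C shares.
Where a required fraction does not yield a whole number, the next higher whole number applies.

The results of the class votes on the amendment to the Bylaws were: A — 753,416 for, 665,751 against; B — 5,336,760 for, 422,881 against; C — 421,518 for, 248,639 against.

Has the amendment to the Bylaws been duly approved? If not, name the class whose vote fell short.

Not approved — the C shares did not give the required vote.

A: a majority of 1505987 is 752994; 752,994 required, 753,416 in favor — approved.
B: 3/4 of 7115679 = 5336759.25, rounded up to 5336760; 5,336,760 required, 5,336,760 in favor — approved.
C: 3/5 of 702585 = 421551; 421,551 required, 421,518 in favor — not approved.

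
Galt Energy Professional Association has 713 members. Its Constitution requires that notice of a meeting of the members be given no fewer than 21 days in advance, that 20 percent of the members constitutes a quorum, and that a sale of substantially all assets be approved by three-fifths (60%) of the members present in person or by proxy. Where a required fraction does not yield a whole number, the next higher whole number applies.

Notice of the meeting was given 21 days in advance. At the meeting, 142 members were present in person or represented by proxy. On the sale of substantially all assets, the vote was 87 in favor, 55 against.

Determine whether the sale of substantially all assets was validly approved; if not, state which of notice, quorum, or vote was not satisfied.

Notice: 21 days given; 21 required. Satisfied.
Quorum: 20% of 713 = 142.60, rounded up to 143; 142 present. Not satisfied.
Vote: requires three-fifths of those present (142); 3/5 of 142 = 85.20, rounded up to 86, so 86 needed; 87 in favor. Satisfied.

Invalid — quorum requirement not satisfied.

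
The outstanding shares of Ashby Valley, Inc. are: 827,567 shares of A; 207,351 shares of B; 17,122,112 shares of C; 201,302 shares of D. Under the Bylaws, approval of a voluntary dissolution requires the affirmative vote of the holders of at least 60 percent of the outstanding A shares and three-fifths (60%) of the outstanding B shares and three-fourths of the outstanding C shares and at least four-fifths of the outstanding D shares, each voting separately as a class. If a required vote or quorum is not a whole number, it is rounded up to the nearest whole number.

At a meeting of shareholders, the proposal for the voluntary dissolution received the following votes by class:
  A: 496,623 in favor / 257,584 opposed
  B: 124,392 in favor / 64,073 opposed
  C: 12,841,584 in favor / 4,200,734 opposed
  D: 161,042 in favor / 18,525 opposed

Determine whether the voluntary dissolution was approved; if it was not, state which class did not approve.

Not approved — the B shares did not give the required vote.

A: 3/5 of 827567 = 496540.20, rounded up to 496541; 496,541 required, 496,623 in favor — approved.
B: 3/5 of 207351 = 124410.60, rounded up to 124411; 124,411 required, 124,392 in favor — not approved.
C: 3/4 of 17122112 = 12841584; 12,841,584 required, 12,841,584 in favor — approved.
D: 4/5 of 201302 = 161041.60, rounded up to 161042; 161,042 required, 161,042 in favor — approved.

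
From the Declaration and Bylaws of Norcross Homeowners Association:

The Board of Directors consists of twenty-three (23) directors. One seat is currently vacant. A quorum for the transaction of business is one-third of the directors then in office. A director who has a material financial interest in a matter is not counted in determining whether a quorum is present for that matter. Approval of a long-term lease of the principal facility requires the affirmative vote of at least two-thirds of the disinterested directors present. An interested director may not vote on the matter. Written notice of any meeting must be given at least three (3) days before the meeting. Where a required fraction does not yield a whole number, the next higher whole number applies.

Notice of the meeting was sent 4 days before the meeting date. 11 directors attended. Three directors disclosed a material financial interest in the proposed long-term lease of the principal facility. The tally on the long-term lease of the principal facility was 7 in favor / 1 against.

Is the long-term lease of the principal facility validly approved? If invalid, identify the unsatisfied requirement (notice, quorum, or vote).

Valid — all requirements satisfied.

Notice: 4 days given; 3 required (4 ≥ 3). Satisfied.
Quorum: 11 present, but the 3 interested directors do not count, leaving 8. Quorum is 8. Satisfied.
Vote: the long-term lease of the principal facility requires two-thirds of the disinterested directors present (11 − 3 = 8). 2/3 of 8 = 5.33, rounded up to 6, so 6 affirmative votes are needed; 7 voted in favor. Satisfied.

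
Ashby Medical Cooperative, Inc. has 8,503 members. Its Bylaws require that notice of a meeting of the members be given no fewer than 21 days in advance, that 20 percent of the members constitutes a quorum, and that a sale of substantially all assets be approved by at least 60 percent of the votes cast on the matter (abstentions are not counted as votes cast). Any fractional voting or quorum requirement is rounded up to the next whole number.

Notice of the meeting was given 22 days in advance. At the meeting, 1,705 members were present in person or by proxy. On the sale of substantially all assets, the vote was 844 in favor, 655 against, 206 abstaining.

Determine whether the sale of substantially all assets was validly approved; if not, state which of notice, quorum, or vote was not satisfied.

Invalid — vote requirement not satisfied.

Notice: 22 days given; 21 required. Satisfied.
Quorum: 20% of 8,503 = 1,700.60, rounded up to 1,701; 1,705 present. Satisfied.
Vote: requires three-fifths of the votes cast (1,705 − 206 abstaining = 1,499); 3/5 of 1499 = 899.40, rounded up to 900, so 900 needed; 844 in favor. Not satisfied.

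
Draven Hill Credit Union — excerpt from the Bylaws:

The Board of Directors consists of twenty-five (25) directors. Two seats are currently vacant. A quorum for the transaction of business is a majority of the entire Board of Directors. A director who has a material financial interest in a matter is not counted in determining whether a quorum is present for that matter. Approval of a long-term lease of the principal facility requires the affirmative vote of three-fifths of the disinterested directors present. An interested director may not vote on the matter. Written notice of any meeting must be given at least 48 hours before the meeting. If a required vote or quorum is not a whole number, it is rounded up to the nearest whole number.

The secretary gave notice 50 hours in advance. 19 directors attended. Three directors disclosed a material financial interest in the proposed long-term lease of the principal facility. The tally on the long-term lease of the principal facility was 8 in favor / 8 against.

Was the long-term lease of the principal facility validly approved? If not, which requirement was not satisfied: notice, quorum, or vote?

Invalid — vote requirement not satisfied.

Notice: 50 hours given; 48 required (50 ≥ 48). Satisfied.
Quorum: 19 present, but the 3 interested directors do not count, leaving 16. Quorum is 13. Satisfied.
Vote: the long-term lease of the principal facility requires three-fifths of the disinterested directors present (19 − 3 = 16). 3/5 of 16 = 9.60, rounded up to 10, so 10 affirmative votes are needed; 8 voted in favor. Not satisfied.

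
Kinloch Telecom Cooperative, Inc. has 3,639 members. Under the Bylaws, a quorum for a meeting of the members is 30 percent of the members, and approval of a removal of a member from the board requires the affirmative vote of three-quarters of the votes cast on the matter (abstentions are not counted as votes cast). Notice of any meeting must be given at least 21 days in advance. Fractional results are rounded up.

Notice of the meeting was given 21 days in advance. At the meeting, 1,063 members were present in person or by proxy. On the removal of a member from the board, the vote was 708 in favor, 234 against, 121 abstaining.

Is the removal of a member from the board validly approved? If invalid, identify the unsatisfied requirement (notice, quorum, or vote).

Invalid — quorum requirement not satisfied.

Notice: 21 days given; 21 required. Satisfied.
Quorum: 30% of 3,639 = 1,091.70, rounded up to 1,092; 1,063 present. Not satisfied.
Vote: requires three-fourths of the votes cast (1,063 − 121 abstaining = 942); 3/4 of 942 = 706.50, rounded up to 707, so 707 needed; 708 in favor. Satisfied.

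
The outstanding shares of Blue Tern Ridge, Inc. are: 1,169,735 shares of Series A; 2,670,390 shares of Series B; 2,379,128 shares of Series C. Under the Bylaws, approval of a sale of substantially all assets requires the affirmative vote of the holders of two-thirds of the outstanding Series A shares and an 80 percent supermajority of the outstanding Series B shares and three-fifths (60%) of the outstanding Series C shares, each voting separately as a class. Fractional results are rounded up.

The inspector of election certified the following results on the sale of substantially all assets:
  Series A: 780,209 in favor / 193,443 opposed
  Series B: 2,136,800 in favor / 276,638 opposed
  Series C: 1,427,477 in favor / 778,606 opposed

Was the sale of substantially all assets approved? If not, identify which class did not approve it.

Series A: 2/3 of 1169735 = 779823.33, rounded up to 779824; 779,824 required, 780,209 in favor — approved.
Series B: 4/5 of 2670390 = 2136312; 2,136,312 required, 2,136,800 in favor — approved.
Series C: 3/5 of 2379128 = 1427476.80, rounded up to 1427477; 1,427,477 required, 1,427,477 in favor — approved.

Approved — every class gave the required vote.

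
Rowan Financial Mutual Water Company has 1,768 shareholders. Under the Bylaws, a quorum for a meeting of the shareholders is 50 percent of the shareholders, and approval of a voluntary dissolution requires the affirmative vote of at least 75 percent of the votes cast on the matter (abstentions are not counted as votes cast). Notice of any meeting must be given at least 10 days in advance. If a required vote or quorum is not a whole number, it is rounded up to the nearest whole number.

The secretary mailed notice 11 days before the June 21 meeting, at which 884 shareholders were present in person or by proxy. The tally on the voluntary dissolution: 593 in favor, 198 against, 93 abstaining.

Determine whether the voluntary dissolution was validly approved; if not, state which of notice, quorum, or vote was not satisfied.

Invalid — vote requirement not satisfied.

Notice: 11 days given; 10 required. Satisfied.
Quorum: 50% of 1,768 = 884; 884 present. Satisfied.
Vote: requires three-fourths of the votes cast (884 − 93 abstaining = 791); 3/4 of 791 = 593.25, rounded up to 594, so 594 needed; 593 in favor. Not satisfied.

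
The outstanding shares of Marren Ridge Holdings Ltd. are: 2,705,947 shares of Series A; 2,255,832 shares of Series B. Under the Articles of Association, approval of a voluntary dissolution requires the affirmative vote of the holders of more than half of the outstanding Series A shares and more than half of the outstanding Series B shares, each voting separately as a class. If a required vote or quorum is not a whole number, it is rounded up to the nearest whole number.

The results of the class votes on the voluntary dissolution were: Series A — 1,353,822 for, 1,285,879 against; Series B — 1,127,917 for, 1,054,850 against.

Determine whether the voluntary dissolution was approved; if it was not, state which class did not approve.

Series A: a majority of 2705947 is 1352974; 1,352,974 required, 1,353,822 in favor — approved.
Series B: a majority of 2255832 is 1127917; 1,127,917 required, 1,127,917 in favor — approved.

Approved — every class gave the required vote.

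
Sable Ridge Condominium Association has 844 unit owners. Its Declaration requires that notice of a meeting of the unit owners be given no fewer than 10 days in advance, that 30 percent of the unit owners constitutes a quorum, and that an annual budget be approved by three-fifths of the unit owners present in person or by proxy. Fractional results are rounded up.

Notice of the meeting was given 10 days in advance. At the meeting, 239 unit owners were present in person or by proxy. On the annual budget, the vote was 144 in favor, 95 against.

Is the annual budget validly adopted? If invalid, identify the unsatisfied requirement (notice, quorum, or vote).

Notice: 10 days given; 10 required. Satisfied.
Quorum: 30% of 844 = 253.20, rounded up to 254; 239 present. Not satisfied.
Vote: requires three-fifths of those present (239); 3/5 of 239 = 143.40, rounded up to 144, so 144 needed; 144 in favor. Satisfied.

Invalid — quorum requirement not satisfied.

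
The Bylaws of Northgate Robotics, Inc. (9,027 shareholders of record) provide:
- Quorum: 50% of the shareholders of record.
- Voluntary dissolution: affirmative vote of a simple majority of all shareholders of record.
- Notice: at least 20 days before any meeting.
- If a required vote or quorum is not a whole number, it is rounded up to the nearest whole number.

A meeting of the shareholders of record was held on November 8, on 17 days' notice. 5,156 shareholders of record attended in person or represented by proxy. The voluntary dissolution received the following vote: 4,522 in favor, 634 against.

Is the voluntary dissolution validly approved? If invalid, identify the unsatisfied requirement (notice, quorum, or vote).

Notice: 17 days given; 20 required. Not satisfied.
Quorum: 50% of 9,027 = 4,513.50, rounded up to 4,514; 5,156 present. Satisfied.
Vote: requires a majority of all shareholders of record (9,027); a majority of 9027 is 4514, so 4,514 needed; 4,522 in favor. Satisfied.

Invalid — notice requirement not satisfied.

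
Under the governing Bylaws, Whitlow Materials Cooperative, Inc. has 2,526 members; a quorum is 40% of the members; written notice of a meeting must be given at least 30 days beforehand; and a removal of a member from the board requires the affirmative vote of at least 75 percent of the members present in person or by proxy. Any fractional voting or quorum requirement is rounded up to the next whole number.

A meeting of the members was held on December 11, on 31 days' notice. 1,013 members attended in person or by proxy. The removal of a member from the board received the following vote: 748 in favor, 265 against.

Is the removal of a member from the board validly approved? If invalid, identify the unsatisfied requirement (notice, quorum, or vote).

Notice: 31 days given; 30 required. Satisfied.
Quorum: 40% of 2,526 = 1,010.40, rounded up to 1,011; 1,013 present. Satisfied.
Vote: requires three-fourths of those present (1,013); 3/4 of 1013 = 759.75, rounded up to 760, so 760 needed; 748 in favor. Not satisfied.

Invalid — vote requirement not satisfied.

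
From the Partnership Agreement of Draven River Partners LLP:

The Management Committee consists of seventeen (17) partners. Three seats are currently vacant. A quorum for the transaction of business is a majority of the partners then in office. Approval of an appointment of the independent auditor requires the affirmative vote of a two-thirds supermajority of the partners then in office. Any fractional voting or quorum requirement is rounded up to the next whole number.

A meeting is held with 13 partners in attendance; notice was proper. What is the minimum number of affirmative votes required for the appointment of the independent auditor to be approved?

10

The appointment of the independent auditor requires two-thirds of the partners then in office (14).
2/3 of 14 = 9.33, rounded up to 10.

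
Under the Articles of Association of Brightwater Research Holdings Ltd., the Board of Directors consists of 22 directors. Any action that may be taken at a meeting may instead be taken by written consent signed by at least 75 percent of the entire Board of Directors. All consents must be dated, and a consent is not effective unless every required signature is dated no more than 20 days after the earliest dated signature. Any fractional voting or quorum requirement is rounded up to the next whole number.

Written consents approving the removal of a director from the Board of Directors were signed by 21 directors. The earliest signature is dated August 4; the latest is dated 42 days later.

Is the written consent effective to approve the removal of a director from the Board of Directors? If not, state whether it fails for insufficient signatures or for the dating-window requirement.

Not effective — dating-window requirement not satisfied.

Signatures required: at least 75 percent of 22 — 3/4 of 22 = 16.50, rounded up to 17, so 17 needed; 21 signed. Sufficient.
Dating window: the latest signature is 42 days after the earliest; the limit is 20 days. Outside the window.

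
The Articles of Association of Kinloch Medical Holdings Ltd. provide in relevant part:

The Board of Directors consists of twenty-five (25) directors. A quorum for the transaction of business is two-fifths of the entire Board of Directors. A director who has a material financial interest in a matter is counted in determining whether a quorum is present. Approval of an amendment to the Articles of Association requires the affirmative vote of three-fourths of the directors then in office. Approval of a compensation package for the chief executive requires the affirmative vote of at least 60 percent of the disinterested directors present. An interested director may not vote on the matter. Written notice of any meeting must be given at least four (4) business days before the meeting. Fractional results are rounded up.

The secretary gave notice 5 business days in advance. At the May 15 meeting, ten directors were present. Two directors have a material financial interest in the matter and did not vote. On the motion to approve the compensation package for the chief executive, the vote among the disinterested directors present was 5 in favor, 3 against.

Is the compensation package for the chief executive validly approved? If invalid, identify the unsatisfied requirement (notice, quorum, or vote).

Notice: 5 business days given; 4 required (5 ≥ 4). Satisfied.
Quorum: 10 present (interested directors count toward quorum); quorum is 10. Satisfied.
Vote: the compensation package for the chief executive requires three-fifths of the disinterested directors present (10 − 2 = 8). 3/5 of 8 = 4.80, rounded up to 5, so 5 affirmative votes are needed; 5 voted in favor. Satisfied.

Valid — all requirements satisfied.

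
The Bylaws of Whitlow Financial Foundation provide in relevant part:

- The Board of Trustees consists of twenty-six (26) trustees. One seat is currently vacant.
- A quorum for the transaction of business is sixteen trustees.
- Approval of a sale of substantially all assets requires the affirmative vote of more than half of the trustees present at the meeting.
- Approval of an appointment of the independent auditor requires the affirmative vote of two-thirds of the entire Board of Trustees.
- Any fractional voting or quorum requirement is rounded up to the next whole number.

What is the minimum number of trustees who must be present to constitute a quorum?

16

The quorum is fixed at 16.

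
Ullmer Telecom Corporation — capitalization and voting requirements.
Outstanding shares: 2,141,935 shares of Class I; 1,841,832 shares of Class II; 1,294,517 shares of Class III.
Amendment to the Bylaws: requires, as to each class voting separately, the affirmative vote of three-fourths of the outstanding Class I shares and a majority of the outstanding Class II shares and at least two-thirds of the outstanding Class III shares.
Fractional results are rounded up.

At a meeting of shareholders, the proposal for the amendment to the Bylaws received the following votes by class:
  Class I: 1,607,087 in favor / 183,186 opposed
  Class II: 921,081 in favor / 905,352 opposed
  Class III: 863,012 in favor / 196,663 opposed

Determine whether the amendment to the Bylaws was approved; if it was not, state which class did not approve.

Approved — every class gave the required vote.

Class I: 3/4 of 2141935 = 1606451.25, rounded up to 1606452; 1,606,452 required, 1,607,087 in favor — approved.
Class II: a majority of 1841832 is 920917; 920,917 required, 921,081 in favor — approved.
Class III: 2/3 of 1294517 = 863011.33, rounded up to 863012; 863,012 required, 863,012 in favor — approved.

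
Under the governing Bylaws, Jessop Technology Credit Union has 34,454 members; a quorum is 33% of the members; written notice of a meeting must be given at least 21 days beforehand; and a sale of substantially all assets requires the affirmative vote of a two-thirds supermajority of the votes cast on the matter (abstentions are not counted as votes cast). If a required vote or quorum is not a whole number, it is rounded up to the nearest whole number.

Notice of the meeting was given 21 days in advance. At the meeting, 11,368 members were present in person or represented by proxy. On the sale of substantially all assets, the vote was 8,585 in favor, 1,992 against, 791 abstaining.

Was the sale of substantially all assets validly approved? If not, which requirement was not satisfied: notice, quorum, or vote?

Invalid — quorum requirement not satisfied.

Notice: 21 days given; 21 required. Satisfied.
Quorum: 33% of 34,454 = 11,369.82, rounded up to 11,370; 11,368 present. Not satisfied.
Vote: requires two-thirds of the votes cast (11,368 − 791 abstaining = 10,577); 2/3 of 10577 = 7051.33, rounded up to 7052, so 7,052 needed; 8,585 in favor. Satisfied.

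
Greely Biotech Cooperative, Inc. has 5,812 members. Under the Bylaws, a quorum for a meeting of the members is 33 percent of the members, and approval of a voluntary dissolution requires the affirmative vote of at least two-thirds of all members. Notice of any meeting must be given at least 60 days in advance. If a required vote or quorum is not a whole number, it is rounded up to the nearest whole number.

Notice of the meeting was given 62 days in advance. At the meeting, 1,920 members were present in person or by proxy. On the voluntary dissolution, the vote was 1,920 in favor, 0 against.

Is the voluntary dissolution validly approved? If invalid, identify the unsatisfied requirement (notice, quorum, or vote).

Notice: 62 days given; 60 required. Satisfied.
Quorum: 33% of 5,812 = 1,917.96, rounded up to 1,918; 1,920 present. Satisfied.
Vote: requires two-thirds of all members (5,812); 2/3 of 5812 = 3874.67, rounded up to 3875, so 3,875 needed; 1,920 in favor. Not satisfied.

Invalid — vote requirement not satisfied.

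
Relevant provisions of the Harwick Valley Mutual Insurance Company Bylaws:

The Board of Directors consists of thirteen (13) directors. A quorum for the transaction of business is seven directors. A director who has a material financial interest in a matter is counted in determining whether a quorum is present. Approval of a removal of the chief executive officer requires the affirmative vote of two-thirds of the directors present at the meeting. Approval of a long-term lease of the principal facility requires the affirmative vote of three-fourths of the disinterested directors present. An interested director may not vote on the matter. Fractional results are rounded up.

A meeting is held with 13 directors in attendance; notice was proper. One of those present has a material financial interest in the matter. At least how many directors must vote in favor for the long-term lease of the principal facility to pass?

The long-term lease of the principal facility requires three-fourths of the disinterested directors present (13 − 1 = 12).
3/4 of 12 = 9.

9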